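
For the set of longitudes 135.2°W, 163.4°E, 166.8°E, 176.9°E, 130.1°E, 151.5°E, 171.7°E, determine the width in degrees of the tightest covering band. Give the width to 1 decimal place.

Sort the longitudes: -135.2°, +130.1°, +151.5°, +163.4°, +166.8°, +171.7°, +176.9°.
Eastward gaps between consecutive values (wrapping around): 265.3°, 21.4°, 11.9°, 3.4°, 4.9°, 5.2°, 47.9°.
Largest gap = 265.3° ⇒ minimal covering band is its complement: 360° − 265.3° = 94.7°.
Band runs from +130.1° eastward to -135.2°, crossing the antimeridian.

94.7°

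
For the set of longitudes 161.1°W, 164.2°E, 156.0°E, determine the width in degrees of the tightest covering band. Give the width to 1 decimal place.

Sort the longitudes: -161.1°, +156.0°, +164.2°.
Eastward gaps between consecutive values (wrapping around): 317.1°, 8.2°, 34.7°.
Largest gap = 317.1° ⇒ minimal covering band is its complement: 360° − 317.1° = 42.9°.
Band runs from +156.0° eastward to -161.1°, crossing the antimeridian.

42.9°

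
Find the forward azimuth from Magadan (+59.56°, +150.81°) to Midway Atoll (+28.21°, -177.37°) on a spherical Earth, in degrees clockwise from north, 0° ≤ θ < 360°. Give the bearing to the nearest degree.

Δλ = -177.37 − 150.81 = -328.18°; wrapped into (−180°, 180°]: 31.82°.
θ = atan2( sin Δλ · cos φ₂ , cos φ₁ · sin φ₂ − sin φ₁ · cos φ₂ · cos Δλ )
  = atan2(0.46463, -0.40608) = 131.153° → normalised to [0°, 360°): 131.153°.

131°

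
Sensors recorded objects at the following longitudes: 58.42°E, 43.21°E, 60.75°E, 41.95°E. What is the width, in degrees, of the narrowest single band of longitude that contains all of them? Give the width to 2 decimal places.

18.80°

Sort the longitudes: +41.95°, +43.21°, +58.42°, +60.75°.
Eastward gaps between consecutive values (wrapping around): 1.26°, 15.21°, 2.33°, 341.20°.
Largest gap = 341.20° ⇒ minimal covering band is its complement: 360° − 341.20° = 18.80°.
Band runs from +41.95° eastward to +60.75°.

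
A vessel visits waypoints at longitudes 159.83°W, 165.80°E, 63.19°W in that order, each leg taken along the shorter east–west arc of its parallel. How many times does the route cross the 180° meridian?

Leg 1: -159.83° → +165.80°, shortest Δλ = -34.37° (west) — crosses 180°.
Leg 2: +165.80° → -63.19°, shortest Δλ = 131.01° (east) — crosses 180°.
Total crossings: 2.

2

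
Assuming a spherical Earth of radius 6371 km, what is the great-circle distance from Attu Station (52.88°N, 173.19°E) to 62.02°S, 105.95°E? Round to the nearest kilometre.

Δλ = 105.95 − 173.19 = -67.24°.
Δφ = -62.02 − 52.88 = -114.90°.
a = sin²(Δφ/2) + cos φ₁ · cos φ₂ · sin²(Δλ/2) = 0.797317.
c = 2·atan2(√a, √(1−a)) = 2.20761 rad → d = 6371·c ≈ 14064.65 km.

14065 km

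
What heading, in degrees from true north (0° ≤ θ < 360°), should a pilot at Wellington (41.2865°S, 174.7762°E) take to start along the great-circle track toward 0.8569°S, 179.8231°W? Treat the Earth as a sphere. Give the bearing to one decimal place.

8.3°

Δλ = -179.8231 − 174.7762 = -354.5993°; wrapped into (−180°, 180°]: 5.4007°.
θ = atan2( sin Δλ · cos φ₂ , cos φ₁ · sin φ₂ − sin φ₁ · cos φ₂ · cos Δλ )
  = atan2(0.09411, 0.64558) = 8.294° → normalised to [0°, 360°): 8.294°.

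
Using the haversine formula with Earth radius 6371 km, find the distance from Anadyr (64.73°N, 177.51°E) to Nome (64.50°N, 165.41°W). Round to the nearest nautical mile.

439 nmi

Δλ = -165.41 − 177.51 = -342.92°; wrapped into (−180°, 180°]: 17.08°.
Δφ = 64.50 − 64.73 = -0.23°.
a = sin²(Δφ/2) + cos φ₁ · cos φ₂ · sin²(Δλ/2) = 0.004057.
c = 2·atan2(√a, √(1−a)) = 0.12747 rad → d = 6371·c ≈ 812.12 km ≈ 438.51 nmi.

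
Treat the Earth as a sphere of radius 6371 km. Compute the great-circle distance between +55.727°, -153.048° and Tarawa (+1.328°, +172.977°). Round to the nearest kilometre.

6774 km

Δλ = 172.977 − -153.048 = 326.025°; wrapped into (−180°, 180°]: -33.975°.
Δφ = 1.328 − 55.727 = -54.399°.
a = sin²(Δφ/2) + cos φ₁ · cos φ₂ · sin²(Δλ/2) = 0.256987.
c = 2·atan2(√a, √(1−a)) = 1.06326 rad → d = 6371·c ≈ 6774.03 km.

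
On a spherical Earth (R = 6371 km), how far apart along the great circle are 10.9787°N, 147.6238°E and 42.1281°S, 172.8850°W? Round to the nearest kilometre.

Δλ = -172.8850 − 147.6238 = -320.5088°; wrapped into (−180°, 180°]: 39.4912°.
Δφ = -42.1281 − 10.9787 = -53.1068°.
a = sin²(Δφ/2) + cos φ₁ · cos φ₂ · sin²(Δλ/2) = 0.282939.
c = 2·atan2(√a, √(1−a)) = 1.12173 rad → d = 6371·c ≈ 7146.56 km.

7147 km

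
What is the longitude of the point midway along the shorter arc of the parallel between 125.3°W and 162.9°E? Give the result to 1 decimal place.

161.2°W

Signed shortest Δλ from -125.3° to +162.9° is -71.8°.
Midpoint longitude = -125.3° + (-71.8°)/2 = -125.3° − 35.9° = -161.2°.
(The naïve average (-125.3 + +162.9)/2 = 18.8° is on the wrong side of the globe.)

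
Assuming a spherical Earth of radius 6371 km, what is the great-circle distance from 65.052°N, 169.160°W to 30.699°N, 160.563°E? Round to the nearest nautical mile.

Δλ = 160.563 − -169.160 = 329.723°; wrapped into (−180°, 180°]: -30.277°.
Δφ = 30.699 − 65.052 = -34.353°.
a = sin²(Δφ/2) + cos φ₁ · cos φ₂ · sin²(Δλ/2) = 0.111947.
c = 2·atan2(√a, √(1−a)) = 0.68233 rad → d = 6371·c ≈ 4347.12 km ≈ 2347.26 nmi.

2347 nmi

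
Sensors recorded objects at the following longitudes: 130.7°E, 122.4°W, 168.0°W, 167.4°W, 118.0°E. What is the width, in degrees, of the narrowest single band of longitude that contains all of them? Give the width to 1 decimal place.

Sort the longitudes: -168.0°, -167.4°, -122.4°, +118.0°, +130.7°.
Eastward gaps between consecutive values (wrapping around): 0.6°, 45.0°, 240.4°, 12.7°, 61.3°.
Largest gap = 240.4° ⇒ minimal covering band is its complement: 360° − 240.4° = 119.6°.
Band runs from +118.0° eastward to -122.4°, crossing the antimeridian.

119.6°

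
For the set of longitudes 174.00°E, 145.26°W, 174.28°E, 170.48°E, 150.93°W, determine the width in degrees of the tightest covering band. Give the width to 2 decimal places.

44.26°

Sort the longitudes: -150.93°, -145.26°, +170.48°, +174.00°, +174.28°.
Eastward gaps between consecutive values (wrapping around): 5.67°, 315.74°, 3.52°, 0.28°, 34.79°.
Largest gap = 315.74° ⇒ minimal covering band is its complement: 360° − 315.74° = 44.26°.
Band runs from +170.48° eastward to -145.26°, crossing the antimeridian.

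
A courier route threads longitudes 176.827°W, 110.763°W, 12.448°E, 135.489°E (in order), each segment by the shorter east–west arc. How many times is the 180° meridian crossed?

0

Leg 1: -176.827° → -110.763°, shortest Δλ = 66.064° (east) — does not cross 180°.
Leg 2: -110.763° → +12.448°, shortest Δλ = 123.211° (east) — does not cross 180°.
Leg 3: +12.448° → +135.489°, shortest Δλ = 123.041° (east) — does not cross 180°.
Total crossings: 0.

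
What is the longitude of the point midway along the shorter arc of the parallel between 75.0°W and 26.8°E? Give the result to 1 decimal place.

Signed shortest Δλ from -75.0° to +26.8° is +101.8°.
Midpoint longitude = -75.0° + (+101.8°)/2 = -75.0° + 50.9° = -24.1°.

24.1°W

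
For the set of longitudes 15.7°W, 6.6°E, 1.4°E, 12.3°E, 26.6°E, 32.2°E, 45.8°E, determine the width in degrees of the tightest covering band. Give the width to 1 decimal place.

Sort the longitudes: -15.7°, +1.4°, +6.6°, +12.3°, +26.6°, +32.2°, +45.8°.
Eastward gaps between consecutive values (wrapping around): 17.1°, 5.2°, 5.7°, 14.3°, 5.6°, 13.6°, 298.5°.
Largest gap = 298.5° ⇒ minimal covering band is its complement: 360° − 298.5° = 61.5°.
Band runs from -15.7° eastward to +45.8°.

61.5°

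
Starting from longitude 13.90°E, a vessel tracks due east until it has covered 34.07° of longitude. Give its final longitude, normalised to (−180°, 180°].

Start at +13.90°; shift +34.07° → +47.97°.
+47.97° already lies in (−180°, 180°].

47.97°E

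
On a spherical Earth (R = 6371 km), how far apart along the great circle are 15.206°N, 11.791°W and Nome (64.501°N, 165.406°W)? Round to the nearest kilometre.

10873 km

Δλ = -165.406 − -11.791 = -153.615°.
Δφ = 64.501 − 15.206 = 49.295°.
a = sin²(Δφ/2) + cos φ₁ · cos φ₂ · sin²(Δλ/2) = 0.567703.
c = 2·atan2(√a, √(1−a)) = 1.70662 rad → d = 6371·c ≈ 10872.88 km.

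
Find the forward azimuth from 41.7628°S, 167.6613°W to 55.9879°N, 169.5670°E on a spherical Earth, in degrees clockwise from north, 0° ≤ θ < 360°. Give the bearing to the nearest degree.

Δλ = 169.5670 − -167.6613 = 337.2283°; wrapped into (−180°, 180°]: -22.7717°.
θ = atan2( sin Δλ · cos φ₂ , cos φ₁ · sin φ₂ − sin φ₁ · cos φ₂ · cos Δλ )
  = atan2(-0.21651, 0.96182) = -12.686° → normalised to [0°, 360°): 347.314°.

347°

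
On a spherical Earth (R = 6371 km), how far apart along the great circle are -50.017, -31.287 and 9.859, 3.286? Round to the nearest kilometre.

7455 km

Δλ = 3.286 − -31.287 = 34.573°.
Δφ = 9.859 − -50.017 = 59.876°.
a = sin²(Δφ/2) + cos φ₁ · cos φ₂ · sin²(Δλ/2) = 0.304962.
c = 2·atan2(√a, √(1−a)) = 1.17008 rad → d = 6371·c ≈ 7454.60 km.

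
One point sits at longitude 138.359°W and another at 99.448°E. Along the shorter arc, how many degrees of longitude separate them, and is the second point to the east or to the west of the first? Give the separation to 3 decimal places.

122.193° west

Raw difference: 99.448 − -138.359 = 237.807°.
Normalise into (−180°, 180°]: 237.807° − 360° = -122.193°.
Negative ⇒ the second point lies to the west; separation 122.193°.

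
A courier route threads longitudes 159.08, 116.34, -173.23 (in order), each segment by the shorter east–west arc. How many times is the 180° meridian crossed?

Leg 1: +159.08° → +116.34°, shortest Δλ = -42.74° (west) — does not cross 180°.
Leg 2: +116.34° → -173.23°, shortest Δλ = 70.43° (east) — crosses 180°.
Total crossings: 1.

1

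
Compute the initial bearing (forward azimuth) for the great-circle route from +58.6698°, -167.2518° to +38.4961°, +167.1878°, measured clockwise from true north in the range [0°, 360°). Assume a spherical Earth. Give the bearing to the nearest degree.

230°

Δλ = 167.1878 − -167.2518 = 334.4396°; wrapped into (−180°, 180°]: -25.5604°.
θ = atan2( sin Δλ · cos φ₂ , cos φ₁ · sin φ₂ − sin φ₁ · cos φ₂ · cos Δλ )
  = atan2(-0.33768, -0.27944) = -129.608° → normalised to [0°, 360°): 230.392°.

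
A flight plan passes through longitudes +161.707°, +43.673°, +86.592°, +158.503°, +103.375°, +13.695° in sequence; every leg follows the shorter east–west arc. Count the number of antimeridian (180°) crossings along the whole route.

0

Leg 1: +161.707° → +43.673°, shortest Δλ = -118.034° (west) — does not cross 180°.
Leg 2: +43.673° → +86.592°, shortest Δλ = 42.919° (east) — does not cross 180°.
Leg 3: +86.592° → +158.503°, shortest Δλ = 71.911° (east) — does not cross 180°.
Leg 4: +158.503° → +103.375°, shortest Δλ = -55.128° (west) — does not cross 180°.
Leg 5: +103.375° → +13.695°, shortest Δλ = -89.68° (west) — does not cross 180°.
Total crossings: 0.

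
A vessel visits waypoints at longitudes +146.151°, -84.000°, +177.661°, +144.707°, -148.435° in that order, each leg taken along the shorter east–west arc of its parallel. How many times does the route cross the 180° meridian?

3

Leg 1: +146.151° → -84.000°, shortest Δλ = 129.849° (east) — crosses 180°.
Leg 2: -84.000° → +177.661°, shortest Δλ = -98.339° (west) — crosses 180°.
Leg 3: +177.661° → +144.707°, shortest Δλ = -32.954° (west) — does not cross 180°.
Leg 4: +144.707° → -148.435°, shortest Δλ = 66.858° (east) — crosses 180°.
Total crossings: 3.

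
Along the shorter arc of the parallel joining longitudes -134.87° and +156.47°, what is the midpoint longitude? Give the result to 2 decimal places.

Signed shortest Δλ from -134.87° to +156.47° is -68.66°.
Midpoint longitude = -134.87° + (-68.66°)/2 = -134.87° − 34.33° = -169.20°.
(The naïve average (-134.87 + +156.47)/2 = 10.8° is on the wrong side of the globe.)

-169.20°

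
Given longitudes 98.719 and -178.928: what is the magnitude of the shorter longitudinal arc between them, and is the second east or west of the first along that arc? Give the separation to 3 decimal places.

82.353° east

Raw difference: -178.928 − 98.719 = -277.647°.
Normalise into (−180°, 180°]: -277.647° + 360° = 82.353°.
Positive ⇒ the second point lies to the east; separation 82.353°.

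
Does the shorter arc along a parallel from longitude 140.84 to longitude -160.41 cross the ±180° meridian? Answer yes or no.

Naïve |-160.41 − 140.84| = 301.25° > 180°, so the shorter arc goes the other way round — across 180°.
Signed shortest Δλ = ((-160.41 − 140.84 + 180) mod 360) − 180 = 58.75°.
Going east by 58.75° from +140.84° passes through 180° before reaching -160.41°.

Yes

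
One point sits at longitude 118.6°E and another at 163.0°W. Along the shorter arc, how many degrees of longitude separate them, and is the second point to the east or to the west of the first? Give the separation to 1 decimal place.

78.4° east

Raw difference: -163.0 − 118.6 = -281.6°.
Normalise into (−180°, 180°]: -281.6° + 360° = 78.4°.
Positive ⇒ the second point lies to the east; separation 78.4°.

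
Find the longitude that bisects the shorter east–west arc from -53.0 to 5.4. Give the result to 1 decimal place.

-23.8°

Signed shortest Δλ from -53.0° to +5.4° is +58.4°.
Midpoint longitude = -53.0° + (+58.4°)/2 = -53.0° + 29.2° = -23.8°.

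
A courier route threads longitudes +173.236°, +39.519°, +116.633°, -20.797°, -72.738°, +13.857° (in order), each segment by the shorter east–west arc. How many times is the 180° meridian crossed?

0

Leg 1: +173.236° → +39.519°, shortest Δλ = -133.717° (west) — does not cross 180°.
Leg 2: +39.519° → +116.633°, shortest Δλ = 77.114° (east) — does not cross 180°.
Leg 3: +116.633° → -20.797°, shortest Δλ = -137.43° (west) — does not cross 180°.
Leg 4: -20.797° → -72.738°, shortest Δλ = -51.941° (west) — does not cross 180°.
Leg 5: -72.738° → +13.857°, shortest Δλ = 86.595° (east) — does not cross 180°.
Total crossings: 0.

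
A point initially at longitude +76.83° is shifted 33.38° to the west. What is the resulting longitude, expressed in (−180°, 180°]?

Start at +76.83°; shift −33.38° → +43.45°.
+43.45° already lies in (−180°, 180°].

+43.45°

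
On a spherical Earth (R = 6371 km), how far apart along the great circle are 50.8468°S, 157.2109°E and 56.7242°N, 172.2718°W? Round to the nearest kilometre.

Δλ = -172.2718 − 157.2109 = -329.4827°; wrapped into (−180°, 180°]: 30.5173°.
Δφ = 56.7242 − -50.8468 = 107.5710°.
a = sin²(Δφ/2) + cos φ₁ · cos φ₂ · sin²(Δλ/2) = 0.674938.
c = 2·atan2(√a, √(1−a)) = 1.92824 rad → d = 6371·c ≈ 12284.79 km.

12285 km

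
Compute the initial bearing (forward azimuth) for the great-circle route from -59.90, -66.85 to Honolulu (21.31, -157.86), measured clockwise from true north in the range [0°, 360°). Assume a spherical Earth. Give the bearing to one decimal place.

280.2°

Δλ = -157.86 − -66.85 = -91.01°.
θ = atan2( sin Δλ · cos φ₂ , cos φ₁ · sin φ₂ − sin φ₁ · cos φ₂ · cos Δλ )
  = atan2(-0.93148, 0.16805) = -79.773° → normalised to [0°, 360°): 280.227°.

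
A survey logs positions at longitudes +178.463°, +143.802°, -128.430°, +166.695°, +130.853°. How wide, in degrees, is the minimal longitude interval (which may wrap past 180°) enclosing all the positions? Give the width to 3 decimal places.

100.717°

Sort the longitudes: -128.430°, +130.853°, +143.802°, +166.695°, +178.463°.
Eastward gaps between consecutive values (wrapping around): 259.283°, 12.949°, 22.893°, 11.768°, 53.107°.
Largest gap = 259.283° ⇒ minimal covering band is its complement: 360° − 259.283° = 100.717°.
Band runs from +130.853° eastward to -128.430°, crossing the antimeridian.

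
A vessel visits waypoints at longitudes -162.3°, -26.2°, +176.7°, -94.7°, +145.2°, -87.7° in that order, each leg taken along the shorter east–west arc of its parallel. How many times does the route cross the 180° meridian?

Leg 1: -162.3° → -26.2°, shortest Δλ = 136.1° (east) — does not cross 180°.
Leg 2: -26.2° → +176.7°, shortest Δλ = -157.1° (west) — crosses 180°.
Leg 3: +176.7° → -94.7°, shortest Δλ = 88.6° (east) — crosses 180°.
Leg 4: -94.7° → +145.2°, shortest Δλ = -120.1° (west) — crosses 180°.
Leg 5: +145.2° → -87.7°, shortest Δλ = 127.1° (east) — crosses 180°.
Total crossings: 4.

4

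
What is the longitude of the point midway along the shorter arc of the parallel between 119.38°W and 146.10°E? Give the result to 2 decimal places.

Signed shortest Δλ from -119.38° to +146.10° is -94.52°.
Midpoint longitude = -119.38° + (-94.52°)/2 = -119.38° − 47.26° = -166.64°.
(The naïve average (-119.38 + +146.10)/2 = 13.36° is on the wrong side of the globe.)

166.64°W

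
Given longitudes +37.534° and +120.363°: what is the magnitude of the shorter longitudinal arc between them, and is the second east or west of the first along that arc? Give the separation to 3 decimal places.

Raw difference: 120.363 − 37.534 = 82.829°.
Normalise into (−180°, 180°]: 82.829° stays 82.829°.
Positive ⇒ the second point lies to the east; separation 82.829°.

82.829° east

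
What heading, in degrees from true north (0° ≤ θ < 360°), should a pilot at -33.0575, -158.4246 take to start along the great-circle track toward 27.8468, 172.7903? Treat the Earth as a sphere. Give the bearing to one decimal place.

Δλ = 172.7903 − -158.4246 = 331.2149°; wrapped into (−180°, 180°]: -28.7851°.
θ = atan2( sin Δλ · cos φ₂ , cos φ₁ · sin φ₂ − sin φ₁ · cos φ₂ · cos Δλ )
  = atan2(-0.42576, 0.81421) = -27.606° → normalised to [0°, 360°): 332.394°.

332.4°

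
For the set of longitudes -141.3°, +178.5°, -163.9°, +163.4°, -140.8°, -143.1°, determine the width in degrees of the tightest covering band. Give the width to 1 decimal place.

Sort the longitudes: -163.9°, -143.1°, -141.3°, -140.8°, +163.4°, +178.5°.
Eastward gaps between consecutive values (wrapping around): 20.8°, 1.8°, 0.5°, 304.2°, 15.1°, 17.6°.
Largest gap = 304.2° ⇒ minimal covering band is its complement: 360° − 304.2° = 55.8°.
Band runs from +163.4° eastward to -140.8°, crossing the antimeridian.

55.8°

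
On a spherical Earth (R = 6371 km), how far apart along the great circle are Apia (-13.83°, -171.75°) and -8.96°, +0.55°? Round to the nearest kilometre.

17342 km

Δλ = 0.55 − -171.75 = 172.30°.
Δφ = -8.96 − -13.83 = 4.87°.
a = sin²(Δφ/2) + cos φ₁ · cos φ₂ · sin²(Δλ/2) = 0.956641.
c = 2·atan2(√a, √(1−a)) = 2.72207 rad → d = 6371·c ≈ 17342.29 km.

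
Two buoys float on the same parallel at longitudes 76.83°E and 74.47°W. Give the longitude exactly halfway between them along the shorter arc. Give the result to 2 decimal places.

Signed shortest Δλ from +76.83° to -74.47° is -151.30°.
Midpoint longitude = +76.83° + (-151.30°)/2 = +76.83° − 75.65° = +1.18°.

1.18°E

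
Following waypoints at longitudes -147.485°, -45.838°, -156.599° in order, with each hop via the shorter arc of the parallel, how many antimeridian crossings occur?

Leg 1: -147.485° → -45.838°, shortest Δλ = 101.647° (east) — does not cross 180°.
Leg 2: -45.838° → -156.599°, shortest Δλ = -110.761° (west) — does not cross 180°.
Total crossings: 0.

0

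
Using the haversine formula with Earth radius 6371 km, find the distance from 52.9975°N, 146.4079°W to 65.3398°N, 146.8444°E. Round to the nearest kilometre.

Δλ = 146.8444 − -146.4079 = 293.2523°; wrapped into (−180°, 180°]: -66.7477°.
Δφ = 65.3398 − 52.9975 = 12.3423°.
a = sin²(Δφ/2) + cos φ₁ · cos φ₂ · sin²(Δλ/2) = 0.087545.
c = 2·atan2(√a, √(1−a)) = 0.60075 rad → d = 6371·c ≈ 3827.41 km.

3827 km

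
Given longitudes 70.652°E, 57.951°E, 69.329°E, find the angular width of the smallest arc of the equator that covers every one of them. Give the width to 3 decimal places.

Sort the longitudes: +57.951°, +69.329°, +70.652°.
Eastward gaps between consecutive values (wrapping around): 11.378°, 1.323°, 347.299°.
Largest gap = 347.299° ⇒ minimal covering band is its complement: 360° − 347.299° = 12.701°.
Band runs from +57.951° eastward to +70.652°.

12.701°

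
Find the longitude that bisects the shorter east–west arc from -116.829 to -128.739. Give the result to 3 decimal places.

Signed shortest Δλ from -116.829° to -128.739° is -11.910°.
Midpoint longitude = -116.829° + (-11.910°)/2 = -116.829° − 5.955° = -122.784°.

-122.784°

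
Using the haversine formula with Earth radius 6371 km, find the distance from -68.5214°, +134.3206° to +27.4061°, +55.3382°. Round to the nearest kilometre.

Δλ = 55.3382 − 134.3206 = -78.9824°.
Δφ = 27.4061 − -68.5214 = 95.9275°.
a = sin²(Δφ/2) + cos φ₁ · cos φ₂ · sin²(Δλ/2) = 0.683103.
c = 2·atan2(√a, √(1−a)) = 1.94573 rad → d = 6371·c ≈ 12396.22 km.

12396 km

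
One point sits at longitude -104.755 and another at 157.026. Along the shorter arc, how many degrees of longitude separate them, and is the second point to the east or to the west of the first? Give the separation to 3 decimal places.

98.219° west

Raw difference: 157.026 − -104.755 = 261.781°.
Normalise into (−180°, 180°]: 261.781° − 360° = -98.219°.
Negative ⇒ the second point lies to the west; separation 98.219°.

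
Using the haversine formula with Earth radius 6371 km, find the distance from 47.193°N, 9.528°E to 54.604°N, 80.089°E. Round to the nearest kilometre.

Δλ = 80.089 − 9.528 = 70.561°.
Δφ = 54.604 − 47.193 = 7.411°.
a = sin²(Δφ/2) + cos φ₁ · cos φ₂ · sin²(Δλ/2) = 0.135481.
c = 2·atan2(√a, √(1−a)) = 0.75388 rad → d = 6371·c ≈ 4802.98 km.

4803 km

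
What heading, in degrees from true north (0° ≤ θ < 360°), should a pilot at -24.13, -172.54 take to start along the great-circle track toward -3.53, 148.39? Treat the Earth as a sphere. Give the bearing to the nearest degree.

Δλ = 148.39 − -172.54 = 320.93°; wrapped into (−180°, 180°]: -39.07°.
θ = atan2( sin Δλ · cos φ₂ , cos φ₁ · sin φ₂ − sin φ₁ · cos φ₂ · cos Δλ )
  = atan2(-0.62907, 0.26060) = -67.498° → normalised to [0°, 360°): 292.502°.

293°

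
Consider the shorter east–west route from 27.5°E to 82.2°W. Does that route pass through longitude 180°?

Signed shortest Δλ = ((-82.2 − 27.5 + 180) mod 360) − 180 = -109.7°.
Going west by 109.7° from +27.5° reaches -82.2° without touching 180°.

No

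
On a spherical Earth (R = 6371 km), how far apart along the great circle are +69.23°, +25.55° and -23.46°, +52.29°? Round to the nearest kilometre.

10529 km

Δλ = 52.29 − 25.55 = 26.74°.
Δφ = -23.46 − 69.23 = -92.69°.
a = sin²(Δφ/2) + cos φ₁ · cos φ₂ · sin²(Δλ/2) = 0.540860.
c = 2·atan2(√a, √(1−a)) = 1.65261 rad → d = 6371·c ≈ 10528.77 km.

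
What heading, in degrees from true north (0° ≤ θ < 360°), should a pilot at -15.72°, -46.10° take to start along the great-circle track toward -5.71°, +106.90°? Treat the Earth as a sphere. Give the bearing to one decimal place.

126.6°

Δλ = 106.90 − -46.10 = 153.00°.
θ = atan2( sin Δλ · cos φ₂ , cos φ₁ · sin φ₂ − sin φ₁ · cos φ₂ · cos Δλ )
  = atan2(0.45174, -0.33598) = 126.640° → normalised to [0°, 360°): 126.640°.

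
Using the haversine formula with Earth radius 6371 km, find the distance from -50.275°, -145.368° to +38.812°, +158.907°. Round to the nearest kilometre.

Δλ = 158.907 − -145.368 = 304.275°; wrapped into (−180°, 180°]: -55.725°.
Δφ = 38.812 − -50.275 = 89.087°.
a = sin²(Δφ/2) + cos φ₁ · cos φ₂ · sin²(Δλ/2) = 0.600803.
c = 2·atan2(√a, √(1−a)) = 1.77379 rad → d = 6371·c ≈ 11300.84 km.

11301 km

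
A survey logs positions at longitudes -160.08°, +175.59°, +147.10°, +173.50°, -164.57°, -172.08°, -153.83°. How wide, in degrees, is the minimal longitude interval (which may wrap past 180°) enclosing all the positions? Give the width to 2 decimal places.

59.07°

Sort the longitudes: -172.08°, -164.57°, -160.08°, -153.83°, +147.10°, +173.50°, +175.59°.
Eastward gaps between consecutive values (wrapping around): 7.51°, 4.49°, 6.25°, 300.93°, 26.40°, 2.09°, 12.33°.
Largest gap = 300.93° ⇒ minimal covering band is its complement: 360° − 300.93° = 59.07°.
Band runs from +147.10° eastward to -153.83°, crossing the antimeridian.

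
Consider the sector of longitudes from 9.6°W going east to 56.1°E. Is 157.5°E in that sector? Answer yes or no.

Band width going east from -9.6° to +56.1°: ((56.1 − -9.6) mod 360) = 65.7°.
Offset of +157.5° east of the west edge: ((157.5 − -9.6) mod 360) = 167.1°.
167.1° > 65.7° ⇒ outside.

No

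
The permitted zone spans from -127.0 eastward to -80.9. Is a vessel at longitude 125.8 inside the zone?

Band width going east from -127.0° to -80.9°: ((-80.9 − -127.0) mod 360) = 46.1°.
Offset of +125.8° east of the west edge: ((125.8 − -127.0) mod 360) = 252.8°.
252.8° > 46.1° ⇒ outside.

No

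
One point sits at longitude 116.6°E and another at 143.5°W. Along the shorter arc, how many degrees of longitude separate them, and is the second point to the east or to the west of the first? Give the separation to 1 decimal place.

Raw difference: -143.5 − 116.6 = -260.1°.
Normalise into (−180°, 180°]: -260.1° + 360° = 99.9°.
Positive ⇒ the second point lies to the east; separation 99.9°.

99.9° east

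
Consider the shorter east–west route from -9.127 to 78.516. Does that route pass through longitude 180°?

Signed shortest Δλ = ((78.516 − -9.127 + 180) mod 360) − 180 = 87.643°.
Going east by 87.643° from -9.127° reaches +78.516° without touching 180°.

No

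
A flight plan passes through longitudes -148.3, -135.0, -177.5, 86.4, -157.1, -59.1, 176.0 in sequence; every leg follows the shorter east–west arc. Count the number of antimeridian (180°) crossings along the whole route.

Leg 1: -148.3° → -135.0°, shortest Δλ = 13.3° (east) — does not cross 180°.
Leg 2: -135.0° → -177.5°, shortest Δλ = -42.5° (west) — does not cross 180°.
Leg 3: -177.5° → +86.4°, shortest Δλ = -96.1° (west) — crosses 180°.
Leg 4: +86.4° → -157.1°, shortest Δλ = 116.5° (east) — crosses 180°.
Leg 5: -157.1° → -59.1°, shortest Δλ = 98.0° (east) — does not cross 180°.
Leg 6: -59.1° → +176.0°, shortest Δλ = -124.9° (west) — crosses 180°.
Total crossings: 3.

3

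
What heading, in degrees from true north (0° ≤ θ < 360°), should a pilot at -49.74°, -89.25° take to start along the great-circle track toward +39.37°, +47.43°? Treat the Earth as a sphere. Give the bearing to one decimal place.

92.1°

Δλ = 47.43 − -89.25 = 136.68°.
θ = atan2( sin Δλ · cos φ₂ , cos φ₁ · sin φ₂ − sin φ₁ · cos φ₂ · cos Δλ )
  = atan2(0.53038, -0.01926) = 92.080° → normalised to [0°, 360°): 92.080°.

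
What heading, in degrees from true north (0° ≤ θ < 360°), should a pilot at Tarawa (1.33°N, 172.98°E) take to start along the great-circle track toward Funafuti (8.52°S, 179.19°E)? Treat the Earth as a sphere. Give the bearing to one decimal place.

Δλ = 179.19 − 172.98 = 6.21°.
θ = atan2( sin Δλ · cos φ₂ , cos φ₁ · sin φ₂ − sin φ₁ · cos φ₂ · cos Δλ )
  = atan2(0.10698, -0.17093) = 147.960° → normalised to [0°, 360°): 147.960°.

148.0°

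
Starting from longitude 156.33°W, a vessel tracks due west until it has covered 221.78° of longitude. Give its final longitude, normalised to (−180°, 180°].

18.11°W

Start at -156.33°; shift −221.78° → -378.11°.
-378.11° lies outside (−180°, 180°]; add 360° → -18.11°.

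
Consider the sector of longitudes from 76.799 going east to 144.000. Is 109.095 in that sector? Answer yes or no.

Band width going east from +76.799° to +144.000°: ((144.000 − 76.799) mod 360) = 67.201°.
Offset of +109.095° east of the west edge: ((109.095 − 76.799) mod 360) = 32.296°.
32.296° ≤ 67.201° ⇒ inside.

Yes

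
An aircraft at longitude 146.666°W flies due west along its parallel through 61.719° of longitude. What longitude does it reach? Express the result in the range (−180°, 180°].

151.615°E

Start at -146.666°; shift −61.719° → -208.385°.
-208.385° lies outside (−180°, 180°]; add 360° → +151.615°.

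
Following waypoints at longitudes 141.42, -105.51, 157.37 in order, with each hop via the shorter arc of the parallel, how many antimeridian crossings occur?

Leg 1: +141.42° → -105.51°, shortest Δλ = 113.07° (east) — crosses 180°.
Leg 2: -105.51° → +157.37°, shortest Δλ = -97.12° (west) — crosses 180°.
Total crossings: 2.

2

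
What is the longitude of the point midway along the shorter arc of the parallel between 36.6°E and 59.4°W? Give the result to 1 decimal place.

Signed shortest Δλ from +36.6° to -59.4° is -96.0°.
Midpoint longitude = +36.6° + (-96.0°)/2 = +36.6° − 48.0° = -11.4°.

11.4°W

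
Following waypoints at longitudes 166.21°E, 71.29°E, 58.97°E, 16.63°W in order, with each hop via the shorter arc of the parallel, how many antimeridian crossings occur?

0

Leg 1: +166.21° → +71.29°, shortest Δλ = -94.92° (west) — does not cross 180°.
Leg 2: +71.29° → +58.97°, shortest Δλ = -12.32° (west) — does not cross 180°.
Leg 3: +58.97° → -16.63°, shortest Δλ = -75.6° (west) — does not cross 180°.
Total crossings: 0.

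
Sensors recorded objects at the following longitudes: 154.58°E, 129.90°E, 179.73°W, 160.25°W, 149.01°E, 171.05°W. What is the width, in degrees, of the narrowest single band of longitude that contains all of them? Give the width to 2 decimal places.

Sort the longitudes: -179.73°, -171.05°, -160.25°, +129.90°, +149.01°, +154.58°.
Eastward gaps between consecutive values (wrapping around): 8.68°, 10.80°, 290.15°, 19.11°, 5.57°, 25.69°.
Largest gap = 290.15° ⇒ minimal covering band is its complement: 360° − 290.15° = 69.85°.
Band runs from +129.90° eastward to -160.25°, crossing the antimeridian.

69.85°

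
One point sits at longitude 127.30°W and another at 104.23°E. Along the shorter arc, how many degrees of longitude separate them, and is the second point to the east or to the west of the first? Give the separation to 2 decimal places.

128.47° west

Raw difference: 104.23 − -127.30 = 231.53°.
Normalise into (−180°, 180°]: 231.53° − 360° = -128.47°.
Negative ⇒ the second point lies to the west; separation 128.47°.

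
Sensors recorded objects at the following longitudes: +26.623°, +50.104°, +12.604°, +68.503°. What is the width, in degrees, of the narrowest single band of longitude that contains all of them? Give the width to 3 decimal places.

55.899°

Sort the longitudes: +12.604°, +26.623°, +50.104°, +68.503°.
Eastward gaps between consecutive values (wrapping around): 14.019°, 23.481°, 18.399°, 304.101°.
Largest gap = 304.101° ⇒ minimal covering band is its complement: 360° − 304.101° = 55.899°.
Band runs from +12.604° eastward to +68.503°.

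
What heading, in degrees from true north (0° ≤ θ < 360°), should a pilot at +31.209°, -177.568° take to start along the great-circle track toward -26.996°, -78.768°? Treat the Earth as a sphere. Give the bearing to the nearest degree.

Δλ = -78.768 − -177.568 = 98.800°.
θ = atan2( sin Δλ · cos φ₂ , cos φ₁ · sin φ₂ − sin φ₁ · cos φ₂ · cos Δλ )
  = atan2(0.88055, -0.31760) = 109.834° → normalised to [0°, 360°): 109.834°.

110°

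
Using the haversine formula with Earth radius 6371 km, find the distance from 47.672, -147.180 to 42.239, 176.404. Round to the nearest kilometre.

Δλ = 176.404 − -147.180 = 323.584°; wrapped into (−180°, 180°]: -36.416°.
Δφ = 42.239 − 47.672 = -5.433°.
a = sin²(Δφ/2) + cos φ₁ · cos φ₂ · sin²(Δλ/2) = 0.050921.
c = 2·atan2(√a, √(1−a)) = 0.45523 rad → d = 6371·c ≈ 2900.29 km.

2900 km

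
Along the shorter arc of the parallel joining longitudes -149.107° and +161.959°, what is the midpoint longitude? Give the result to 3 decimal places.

-173.574°

Signed shortest Δλ from -149.107° to +161.959° is -48.934°.
Midpoint longitude = -149.107° + (-48.934°)/2 = -149.107° − 24.467° = -173.574°.
(The naïve average (-149.107 + +161.959)/2 = 6.426° is on the wrong side of the globe.)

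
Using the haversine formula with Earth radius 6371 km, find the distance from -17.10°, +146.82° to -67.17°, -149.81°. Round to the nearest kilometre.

Δλ = -149.81 − 146.82 = -296.63°; wrapped into (−180°, 180°]: 63.37°.
Δφ = -67.17 − -17.10 = -50.07°.
a = sin²(Δφ/2) + cos φ₁ · cos φ₂ · sin²(Δλ/2) = 0.281386.
c = 2·atan2(√a, √(1−a)) = 1.11828 rad → d = 6371·c ≈ 7124.57 km.

7125 km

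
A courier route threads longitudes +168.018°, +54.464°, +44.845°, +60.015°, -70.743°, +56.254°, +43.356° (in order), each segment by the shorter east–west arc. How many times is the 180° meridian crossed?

0

Leg 1: +168.018° → +54.464°, shortest Δλ = -113.554° (west) — does not cross 180°.
Leg 2: +54.464° → +44.845°, shortest Δλ = -9.619° (west) — does not cross 180°.
Leg 3: +44.845° → +60.015°, shortest Δλ = 15.17° (east) — does not cross 180°.
Leg 4: +60.015° → -70.743°, shortest Δλ = -130.758° (west) — does not cross 180°.
Leg 5: -70.743° → +56.254°, shortest Δλ = 126.997° (east) — does not cross 180°.
Leg 6: +56.254° → +43.356°, shortest Δλ = -12.898° (west) — does not cross 180°.
Total crossings: 0.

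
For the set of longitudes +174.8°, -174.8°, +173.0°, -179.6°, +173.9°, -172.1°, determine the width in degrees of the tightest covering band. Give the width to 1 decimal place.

14.9°

Sort the longitudes: -179.6°, -174.8°, -172.1°, +173.0°, +173.9°, +174.8°.
Eastward gaps between consecutive values (wrapping around): 4.8°, 2.7°, 345.1°, 0.9°, 0.9°, 5.6°.
Largest gap = 345.1° ⇒ minimal covering band is its complement: 360° − 345.1° = 14.9°.
Band runs from +173.0° eastward to -172.1°, crossing the antimeridian.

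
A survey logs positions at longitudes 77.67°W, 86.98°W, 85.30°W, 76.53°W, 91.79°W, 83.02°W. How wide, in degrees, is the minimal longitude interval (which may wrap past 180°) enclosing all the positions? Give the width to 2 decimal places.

Sort the longitudes: -91.79°, -86.98°, -85.30°, -83.02°, -77.67°, -76.53°.
Eastward gaps between consecutive values (wrapping around): 4.81°, 1.68°, 2.28°, 5.35°, 1.14°, 344.74°.
Largest gap = 344.74° ⇒ minimal covering band is its complement: 360° − 344.74° = 15.26°.
Band runs from -91.79° eastward to -76.53°.

15.26°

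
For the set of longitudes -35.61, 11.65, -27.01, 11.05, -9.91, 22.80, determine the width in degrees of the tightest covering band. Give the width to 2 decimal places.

Sort the longitudes: -35.61°, -27.01°, -9.91°, +11.05°, +11.65°, +22.80°.
Eastward gaps between consecutive values (wrapping around): 8.60°, 17.10°, 20.96°, 0.60°, 11.15°, 301.59°.
Largest gap = 301.59° ⇒ minimal covering band is its complement: 360° − 301.59° = 58.41°.
Band runs from -35.61° eastward to +22.80°.

58.41°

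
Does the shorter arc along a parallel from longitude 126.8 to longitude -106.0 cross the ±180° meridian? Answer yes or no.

Naïve |-106.0 − 126.8| = 232.8° > 180°, so the shorter arc goes the other way round — across 180°.
Signed shortest Δλ = ((-106.0 − 126.8 + 180) mod 360) − 180 = 127.2°.
Going east by 127.2° from +126.8° passes through 180° before reaching -106.0°.

Yes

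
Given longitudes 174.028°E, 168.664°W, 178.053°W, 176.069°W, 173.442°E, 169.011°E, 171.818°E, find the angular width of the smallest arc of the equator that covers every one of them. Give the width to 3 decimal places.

22.325°

Sort the longitudes: -178.053°, -176.069°, -168.664°, +169.011°, +171.818°, +173.442°, +174.028°.
Eastward gaps between consecutive values (wrapping around): 1.984°, 7.405°, 337.675°, 2.807°, 1.624°, 0.586°, 7.919°.
Largest gap = 337.675° ⇒ minimal covering band is its complement: 360° − 337.675° = 22.325°.
Band runs from +169.011° eastward to -168.664°, crossing the antimeridian.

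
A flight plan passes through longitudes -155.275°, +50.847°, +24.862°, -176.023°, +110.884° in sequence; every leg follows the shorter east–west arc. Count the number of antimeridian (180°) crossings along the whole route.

3

Leg 1: -155.275° → +50.847°, shortest Δλ = -153.878° (west) — crosses 180°.
Leg 2: +50.847° → +24.862°, shortest Δλ = -25.985° (west) — does not cross 180°.
Leg 3: +24.862° → -176.023°, shortest Δλ = 159.115° (east) — crosses 180°.
Leg 4: -176.023° → +110.884°, shortest Δλ = -73.093° (west) — crosses 180°.
Total crossings: 3.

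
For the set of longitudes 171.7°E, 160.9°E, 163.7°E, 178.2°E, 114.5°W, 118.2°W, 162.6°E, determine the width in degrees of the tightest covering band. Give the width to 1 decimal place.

84.6°

Sort the longitudes: -118.2°, -114.5°, +160.9°, +162.6°, +163.7°, +171.7°, +178.2°.
Eastward gaps between consecutive values (wrapping around): 3.7°, 275.4°, 1.7°, 1.1°, 8.0°, 6.5°, 63.6°.
Largest gap = 275.4° ⇒ minimal covering band is its complement: 360° − 275.4° = 84.6°.
Band runs from +160.9° eastward to -114.5°, crossing the antimeridian.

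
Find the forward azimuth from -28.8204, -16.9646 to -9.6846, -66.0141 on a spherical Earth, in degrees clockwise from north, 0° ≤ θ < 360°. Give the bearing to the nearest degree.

282°

Δλ = -66.0141 − -16.9646 = -49.0495°.
θ = atan2( sin Δλ · cos φ₂ , cos φ₁ · sin φ₂ − sin φ₁ · cos φ₂ · cos Δλ )
  = atan2(-0.74451, 0.16406) = -77.573° → normalised to [0°, 360°): 282.427°.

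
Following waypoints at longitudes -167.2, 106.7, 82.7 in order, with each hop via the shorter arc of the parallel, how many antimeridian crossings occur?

Leg 1: -167.2° → +106.7°, shortest Δλ = -86.1° (west) — crosses 180°.
Leg 2: +106.7° → +82.7°, shortest Δλ = -24.0° (west) — does not cross 180°.
Total crossings: 1.

1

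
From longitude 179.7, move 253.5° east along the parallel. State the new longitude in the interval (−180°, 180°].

Start at +179.7°; shift +253.5° → +433.2°.
+433.2° lies outside (−180°, 180°]; subtract 360° → +73.2°.

+73.2°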